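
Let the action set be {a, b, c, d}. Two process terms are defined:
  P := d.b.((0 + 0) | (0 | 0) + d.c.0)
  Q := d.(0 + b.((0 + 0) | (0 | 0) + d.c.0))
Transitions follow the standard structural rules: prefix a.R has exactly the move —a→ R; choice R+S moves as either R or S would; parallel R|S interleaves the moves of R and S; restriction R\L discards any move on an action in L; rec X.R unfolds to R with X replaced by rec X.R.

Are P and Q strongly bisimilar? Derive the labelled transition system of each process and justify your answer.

bisimilar

Reachable graph of P (5 states):
  p0 = d.b.((0 + 0) | (0 | 0) + d.c.0) | =d=> p1
  p1 = b.((0 + 0) | (0 | 0) + d.c.0) | =b=> p2
  p2 = (0 + 0) | (0 | 0) + d.c.0 | =d=> p3
  p3 = c.0 | =c=> p4
  p4 = 0 | deadlocked
Reachable graph of Q (5 states):
  q0 = d.(0 + b.((0 + 0) | (0 | 0) + d.c.0)) | =d=> q1
  q1 = 0 + b.((0 + 0) | (0 | 0) + d.c.0) | =b=> q2
  q2 = (0 + 0) | (0 | 0) + d.c.0 | =d=> q3
  q3 = c.0 | =c=> q4
  q4 = 0 | deadlocked
Partition-refinement fixed point:
  B0 = {p0, q0}
  B1 = {p1, q1}
  B2 = {p2, q2}
  B3 = {p3, q3}
  B4 = {p4, q4}
p0 ∈ B0, q0 ∈ B0 → same block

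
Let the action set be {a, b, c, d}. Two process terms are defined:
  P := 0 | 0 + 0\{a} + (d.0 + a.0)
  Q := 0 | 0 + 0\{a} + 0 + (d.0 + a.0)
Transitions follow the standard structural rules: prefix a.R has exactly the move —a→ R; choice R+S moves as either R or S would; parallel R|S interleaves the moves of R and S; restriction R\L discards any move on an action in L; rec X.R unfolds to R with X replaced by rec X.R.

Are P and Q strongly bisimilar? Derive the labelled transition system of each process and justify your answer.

bisimilar

Reachable graph of P (2 states):
  u0 = 0 | 0 + 0\{a} + (d.0 + a.0) | -a-> u1, -d-> u1
  u1 = 0 | stopped
Reachable graph of Q (2 states):
  v0 = 0 | 0 + 0\{a} + 0 + (d.0 + a.0) | -a-> v1, -d-> v1
  v1 = 0 | stopped
Coarsest stable partition (strong bisimilarity classes):
  B0 = {u0, v0}
  B1 = {u1, v1}
u0 ∈ B0, v0 ∈ B0 → same block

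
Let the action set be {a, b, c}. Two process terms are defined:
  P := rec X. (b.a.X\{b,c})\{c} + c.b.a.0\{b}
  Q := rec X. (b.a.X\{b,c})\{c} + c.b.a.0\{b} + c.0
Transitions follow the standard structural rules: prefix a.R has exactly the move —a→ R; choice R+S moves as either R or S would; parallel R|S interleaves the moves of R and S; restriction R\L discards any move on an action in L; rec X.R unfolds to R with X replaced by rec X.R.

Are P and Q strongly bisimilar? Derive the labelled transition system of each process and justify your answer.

P ≁ Q

LTS(P): 6 reachable states
  u0 = rec X. (b.a.X\{b,c})\{c} + c.b.a.0\{b} → -b-> u1, -c-> u2
  u1 = (a.(rec X. (b.a.X\{b,c})\{c} + c.b.a.0\{b})\{b,c})\{c} → -a-> u3
  u2 = b.a.0\{b} → -b-> u4
  u3 = (rec X. (b.a.X\{b,c})\{c} + c.b.a.0\{b})\{b,c}\{c} → ·
  u4 = a.0\{b} → -a-> u5
  u5 = 0\{b} → ·
LTS(Q): 7 reachable states
  v0 = rec X. (b.a.X\{b,c})\{c} + c.b.a.0\{b} + c.0 → -b-> v1, -c-> v2, -c-> v3
  v1 = (a.(rec X. (b.a.X\{b,c})\{c} + c.b.a.0\{b} + c.0)\{b,c})\{c} → -a-> v4
  v2 = 0 → ·
  v3 = b.a.0\{b} → -b-> v5
  v4 = (rec X. (b.a.X\{b,c})\{c} + c.b.a.0\{b} + c.0)\{b,c}\{c} → ·
  v5 = a.0\{b} → -a-> v6
  v6 = 0\{b} → ·
Coarsest stable partition (strong bisimilarity classes):
  B0 = {u0}
  B1 = {u1, u4, v1, v5}
  B2 = {u3, u5, v2, v4, v6}
  B3 = {u2, v3}
  B4 = {v0}
u0 ∈ B0, v0 ∈ B4 → different blocks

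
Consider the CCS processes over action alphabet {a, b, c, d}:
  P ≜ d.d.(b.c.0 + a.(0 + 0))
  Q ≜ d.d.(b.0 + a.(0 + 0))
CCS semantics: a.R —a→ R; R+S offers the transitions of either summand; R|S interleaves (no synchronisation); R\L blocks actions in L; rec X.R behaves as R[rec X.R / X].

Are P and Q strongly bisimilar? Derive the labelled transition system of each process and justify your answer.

not bisimilar

LTS(P): 6 reachable states
  p0 = d.d.(b.c.0 + a.(0 + 0)) ⊢ =d=> p1
  p1 = d.(b.c.0 + a.(0 + 0)) ⊢ =d=> p2
  p2 = b.c.0 + a.(0 + 0) ⊢ =a=> p3, =b=> p4
  p3 = 0 + 0 ⊢ deadlocked
  p4 = c.0 ⊢ =c=> p5
  p5 = 0 ⊢ deadlocked
LTS(Q): 5 reachable states
  q0 = d.d.(b.0 + a.(0 + 0)) ⊢ =d=> q1
  q1 = d.(b.0 + a.(0 + 0)) ⊢ =d=> q2
  q2 = b.0 + a.(0 + 0) ⊢ =a=> q3, =b=> q4
  q3 = 0 + 0 ⊢ deadlocked
  q4 = 0 ⊢ deadlocked
Coarsest stable partition (strong bisimilarity classes):
  B0 = {p0}
  B1 = {p1}
  B2 = {p2}
  B3 = {p3, p5, q3, q4}
  B4 = {p4}
  B5 = {q0}
  B6 = {q1}
  B7 = {q2}
p0 ∈ B0, q0 ∈ B5 → different blocks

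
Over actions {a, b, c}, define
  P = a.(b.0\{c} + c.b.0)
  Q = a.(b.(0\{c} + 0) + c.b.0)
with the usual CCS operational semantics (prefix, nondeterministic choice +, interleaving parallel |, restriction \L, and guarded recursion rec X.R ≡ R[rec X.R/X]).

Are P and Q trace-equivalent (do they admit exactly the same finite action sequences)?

trace-equivalent

LTS(P): 5 reachable states
  u0 = a.(b.0\{c} + c.b.0) has moves --a--▸ u1
  u1 = b.0\{c} + c.b.0 has moves --b--▸ u2, --c--▸ u3
  u2 = 0\{c} has moves ∅
  u3 = b.0 has moves --b--▸ u4
  u4 = 0 has moves ∅
LTS(Q): 5 reachable states
  v0 = a.(b.(0\{c} + 0) + c.b.0) has moves --a--▸ v1
  v1 = b.(0\{c} + 0) + c.b.0 has moves --b--▸ v2, --c--▸ v3
  v2 = 0\{c} + 0 has moves ∅
  v3 = b.0 has moves --b--▸ v4
  v4 = 0 has moves ∅
Partition-refinement fixed point:
  B0 = {u0, v0}
  B1 = {u1, v1}
  B2 = {u2, u4, v2, v4}
  B3 = {u3, v3}
u0 ∈ B0, v0 ∈ B0 → same block
Bisimilar ⇒ trace-equivalent.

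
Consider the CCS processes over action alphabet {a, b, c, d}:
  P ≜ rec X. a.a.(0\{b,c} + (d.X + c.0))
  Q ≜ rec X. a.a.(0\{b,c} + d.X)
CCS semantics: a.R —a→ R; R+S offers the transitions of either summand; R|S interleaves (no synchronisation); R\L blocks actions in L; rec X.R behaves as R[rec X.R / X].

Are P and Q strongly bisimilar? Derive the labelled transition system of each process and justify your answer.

P ≁ Q

Reachable graph of P (4 states):
  s0 = rec X. a.a.(0\{b,c} + (d.X + c.0)) has moves -a-> s1
  s1 = a.(0\{b,c} + (d.(rec X. a.a.(0\{b,c} + (d.X + c.0))) + c.0)) has moves -a-> s2
  s2 = 0\{b,c} + (d.(rec X. a.a.(0\{b,c} + (d.X + c.0))) + c.0) has moves -c-> s3, -d-> s0
  s3 = 0 has moves ·
Reachable graph of Q (3 states):
  t0 = rec X. a.a.(0\{b,c} + d.X) has moves -a-> t1
  t1 = a.(0\{b,c} + d.(rec X. a.a.(0\{b,c} + d.X))) has moves -a-> t2
  t2 = 0\{b,c} + d.(rec X. a.a.(0\{b,c} + d.X)) has moves -d-> t0
Partition-refinement fixed point:
  B0 = {s0}
  B1 = {s1}
  B2 = {s2}
  B3 = {s3}
  B4 = {t0}
  B5 = {t1}
  B6 = {t2}
s0 ∈ B0, t0 ∈ B4 → different blocks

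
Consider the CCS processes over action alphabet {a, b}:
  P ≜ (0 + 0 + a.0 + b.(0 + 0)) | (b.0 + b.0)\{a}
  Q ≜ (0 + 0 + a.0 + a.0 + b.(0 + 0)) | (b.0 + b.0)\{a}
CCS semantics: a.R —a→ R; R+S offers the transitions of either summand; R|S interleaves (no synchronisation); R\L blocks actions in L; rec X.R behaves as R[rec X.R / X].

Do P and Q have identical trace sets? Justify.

Reachable graph of P (6 states):
  m0 = (0 + 0 + a.0 + b.(0 + 0)) | (b.0 + b.0)\{a} → =a=> m1, =b=> m2, =b=> m3
  m1 = 0 | (b.0 + b.0)\{a} → =b=> m4
  m2 = (0 + 0 + a.0 + b.(0 + 0)) | 0\{a} → =a=> m4, =b=> m5
  m3 = (0 + 0) | (b.0 + b.0)\{a} → =b=> m5
  m4 = 0 | 0\{a} → stopped
  m5 = (0 + 0) | 0\{a} → stopped
Reachable graph of Q (6 states):
  n0 = (0 + 0 + a.0 + a.0 + b.(0 + 0)) | (b.0 + b.0)\{a} → =a=> n1, =b=> n2, =b=> n3
  n1 = 0 | (b.0 + b.0)\{a} → =b=> n4
  n2 = (0 + 0 + a.0 + a.0 + b.(0 + 0)) | 0\{a} → =a=> n4, =b=> n5
  n3 = (0 + 0) | (b.0 + b.0)\{a} → =b=> n5
  n4 = 0 | 0\{a} → stopped
  n5 = (0 + 0) | 0\{a} → stopped
Partition-refinement fixed point:
  B0 = {m0, n0}
  B1 = {m2, n2}
  B2 = {m4, m5, n4, n5}
  B3 = {m1, m3, n1, n3}
m0 ∈ B0, n0 ∈ B0 → same block
Bisimilar ⇒ trace-equivalent.

YES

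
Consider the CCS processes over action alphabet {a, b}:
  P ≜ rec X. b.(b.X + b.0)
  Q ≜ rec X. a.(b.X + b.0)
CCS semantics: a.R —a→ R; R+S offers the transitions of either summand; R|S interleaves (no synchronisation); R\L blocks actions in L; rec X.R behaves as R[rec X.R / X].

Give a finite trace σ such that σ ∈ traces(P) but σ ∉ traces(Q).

b

LTS(P): 3 reachable states
  u0 = rec X. b.(b.X + b.0) → —b→ u1
  u1 = b.(rec X. b.(b.X + b.0)) + b.0 → —b→ u0, —b→ u2
  u2 = 0 → (no moves)
LTS(Q): 3 reachable states
  v0 = rec X. a.(b.X + b.0) → —a→ v1
  v1 = b.(rec X. a.(b.X + b.0)) + b.0 → —b→ v0, —b→ v2
  v2 = 0 → (no moves)
Executing b from P (initial set {u0}):
  after b @ step 1: {u1}
  — P admits the full trace.
Executing b from Q (initial set {v0}):
  after b @ step 1: no successor for Q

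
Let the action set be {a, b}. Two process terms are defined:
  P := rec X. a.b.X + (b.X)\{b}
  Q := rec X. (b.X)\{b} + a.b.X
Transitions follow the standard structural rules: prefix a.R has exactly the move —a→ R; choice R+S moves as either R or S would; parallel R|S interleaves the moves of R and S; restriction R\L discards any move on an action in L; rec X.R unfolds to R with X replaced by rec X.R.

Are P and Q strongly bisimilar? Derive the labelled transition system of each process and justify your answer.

YES

Reachable graph of P (2 states):
  p0 = rec X. a.b.X + (b.X)\{b} ⊢ ··a··> p1
  p1 = b.(rec X. a.b.X + (b.X)\{b}) ⊢ ··b··> p0
Reachable graph of Q (2 states):
  q0 = rec X. (b.X)\{b} + a.b.X ⊢ ··a··> q1
  q1 = b.(rec X. (b.X)\{b} + a.b.X) ⊢ ··b··> q0
Bisimilarity quotient blocks:
  B0 = {p0, q0}
  B1 = {p1, q1}
p0 ∈ B0, q0 ∈ B0 → same block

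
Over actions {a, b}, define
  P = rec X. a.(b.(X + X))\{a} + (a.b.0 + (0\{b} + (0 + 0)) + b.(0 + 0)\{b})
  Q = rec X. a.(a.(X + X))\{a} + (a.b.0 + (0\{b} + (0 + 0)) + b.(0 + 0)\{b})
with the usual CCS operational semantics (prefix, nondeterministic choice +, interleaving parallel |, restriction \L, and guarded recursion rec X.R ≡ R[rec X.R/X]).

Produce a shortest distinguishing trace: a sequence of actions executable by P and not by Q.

abb

P's transition system — 7 states:
  s0 = rec X. a.(b.(X + X))\{a} + (a.b.0 + (0\{b} + (0 + 0)) + b.(0 + 0)\{b}) | —a→ s1, —a→ s2, —b→ s3
  s1 = (b.((rec X. a.(b.(X + X))\{a} + (a.b.0 + (0\{b} + (0 + 0)) + b.(0 + 0)\{b})) + (rec X. a.(b.(X + X))\{a} + (a.b.0 + (0\{b} + (0 + 0)) + b.(0 + 0)\{b}))))\{a} | —b→ s4
  s2 = b.0 | —b→ s5
  s3 = (0 + 0)\{b} | (no moves)
  s4 = ((rec X. a.(b.(X + X))\{a} + (a.b.0 + (0\{b} + (0 + 0)) + b.(0 + 0)\{b})) + (rec X. a.(b.(X + X))\{a} + (a.b.0 + (0\{b} + (0 + 0)) + b.(0 + 0)\{b})))\{a} | —b→ s6
  s5 = 0 | (no moves)
  s6 = (0 + 0)\{b}\{a} | (no moves)
Q's transition system — 5 states:
  t0 = rec X. a.(a.(X + X))\{a} + (a.b.0 + (0\{b} + (0 + 0)) + b.(0 + 0)\{b}) | —a→ t1, —a→ t2, —b→ t3
  t1 = (a.((rec X. a.(a.(X + X))\{a} + (a.b.0 + (0\{b} + (0 + 0)) + b.(0 + 0)\{b})) + (rec X. a.(a.(X + X))\{a} + (a.b.0 + (0\{b} + (0 + 0)) + b.(0 + 0)\{b}))))\{a} | (no moves)
  t2 = b.0 | —b→ t4
  t3 = (0 + 0)\{b} | (no moves)
  t4 = 0 | (no moves)
Run σ = ⟨abb⟩ on P: start {s0}
  step 1 (a): {s1, s2}
  step 2 (b): {s4, s5}
  step 3 (b): {s6}
  P completes σ.
Run σ = ⟨abb⟩ on Q: start {t0}
  step 1 (a): {t1, t2}
  step 2 (b): {t4}
  step 3 (b): ∅ (Q stuck)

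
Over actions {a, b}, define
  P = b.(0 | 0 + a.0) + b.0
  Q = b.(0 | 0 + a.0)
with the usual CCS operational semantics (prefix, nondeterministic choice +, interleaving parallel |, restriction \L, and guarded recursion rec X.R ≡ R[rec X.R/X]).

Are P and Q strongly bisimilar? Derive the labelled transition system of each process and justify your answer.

Reachable graph of P (3 states):
  m0 = b.(0 | 0 + a.0) + b.0 → —b→ m1, —b→ m2
  m1 = 0 → ∅
  m2 = 0 | 0 + a.0 → —a→ m1
Reachable graph of Q (3 states):
  n0 = b.(0 | 0 + a.0) → —b→ n1
  n1 = 0 | 0 + a.0 → —a→ n2
  n2 = 0 → ∅
Bisimilarity quotient blocks:
  B0 = {m0}
  B1 = {m2, n1}
  B2 = {m1, n2}
  B3 = {n0}
m0 ∈ B0, n0 ∈ B3 → different blocks

P ≁ Q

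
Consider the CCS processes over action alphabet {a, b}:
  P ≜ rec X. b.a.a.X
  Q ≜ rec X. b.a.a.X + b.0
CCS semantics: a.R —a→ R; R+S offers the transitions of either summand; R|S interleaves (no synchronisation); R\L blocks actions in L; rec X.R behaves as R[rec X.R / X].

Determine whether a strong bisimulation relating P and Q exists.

P ≁ Q

P's transition system — 3 states:
  s0 = rec X. b.a.a.X ⊢ --b--▸ s1
  s1 = a.a.(rec X. b.a.a.X) ⊢ --a--▸ s2
  s2 = a.(rec X. b.a.a.X) ⊢ --a--▸ s0
Q's transition system — 4 states:
  t0 = rec X. b.a.a.X + b.0 ⊢ --b--▸ t1, --b--▸ t2
  t1 = 0 ⊢ stopped
  t2 = a.a.(rec X. b.a.a.X + b.0) ⊢ --a--▸ t3
  t3 = a.(rec X. b.a.a.X + b.0) ⊢ --a--▸ t0
Bisimilarity quotient blocks:
  B0 = {s0}
  B1 = {s1}
  B2 = {s2}
  B3 = {t0}
  B4 = {t2}
  B5 = {t3}
  B6 = {t1}
s0 ∈ B0, t0 ∈ B3 → different blocks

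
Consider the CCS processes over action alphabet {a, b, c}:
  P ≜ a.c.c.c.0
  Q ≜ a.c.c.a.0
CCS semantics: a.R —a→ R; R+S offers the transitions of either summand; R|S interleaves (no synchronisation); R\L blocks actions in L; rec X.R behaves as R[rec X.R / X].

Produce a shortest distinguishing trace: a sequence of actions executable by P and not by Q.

accc

Reachable graph of P (5 states):
  s0 = a.c.c.c.0 ⊢ -a-> s1
  s1 = c.c.c.0 ⊢ -c-> s2
  s2 = c.c.0 ⊢ -c-> s3
  s3 = c.0 ⊢ -c-> s4
  s4 = 0 ⊢ (no moves)
Reachable graph of Q (5 states):
  t0 = a.c.c.a.0 ⊢ -a-> t1
  t1 = c.c.a.0 ⊢ -c-> t2
  t2 = c.a.0 ⊢ -c-> t3
  t3 = a.0 ⊢ -a-> t4
  t4 = 0 ⊢ (no moves)
Executing accc from P (initial set {s0}):
  after a @ step 1: {s1}
  after c @ step 2: {s2}
  after c @ step 3: {s3}
  after c @ step 4: {s4}
  ✓ P
Executing accc from Q (initial set {t0}):
  after a @ step 1: {t1}
  after c @ step 2: {t2}
  after c @ step 3: {t3}
  after c @ step 4: ∅ (Q stuck)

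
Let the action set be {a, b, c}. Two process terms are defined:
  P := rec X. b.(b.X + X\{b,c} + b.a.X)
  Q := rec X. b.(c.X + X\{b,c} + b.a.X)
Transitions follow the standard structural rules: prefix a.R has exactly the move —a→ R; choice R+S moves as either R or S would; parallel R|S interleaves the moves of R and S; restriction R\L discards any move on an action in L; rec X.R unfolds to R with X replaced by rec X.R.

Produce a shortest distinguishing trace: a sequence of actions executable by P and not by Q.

P's transition system — 3 states:
  u0 = rec X. b.(b.X + X\{b,c} + b.a.X) ⊢ —b→ u1
  u1 = b.(rec X. b.(b.X + X\{b,c} + b.a.X)) + (rec X. b.(b.X + X\{b,c} + b.a.X))\{b,c} + b.a.(rec X. b.(b.X + X\{b,c} + b.a.X)) ⊢ —b→ u0, —b→ u2
  u2 = a.(rec X. b.(b.X + X\{b,c} + b.a.X)) ⊢ —a→ u0
Q's transition system — 3 states:
  v0 = rec X. b.(c.X + X\{b,c} + b.a.X) ⊢ —b→ v1
  v1 = c.(rec X. b.(c.X + X\{b,c} + b.a.X)) + (rec X. b.(c.X + X\{b,c} + b.a.X))\{b,c} + b.a.(rec X. b.(c.X + X\{b,c} + b.a.X)) ⊢ —b→ v2, —c→ v0
  v2 = a.(rec X. b.(c.X + X\{b,c} + b.a.X)) ⊢ —a→ v0
Executing bbb from P (initial set {u0}):
  after b @ step 1: {u1}
  after b @ step 2: {u0, u2}
  after b @ step 3: {u1}
  ✓ P
Executing bbb from Q (initial set {v0}):
  after b @ step 1: {v1}
  after b @ step 2: {v2}
  after b @ step 3: ∅  — Q cannot continue

bbb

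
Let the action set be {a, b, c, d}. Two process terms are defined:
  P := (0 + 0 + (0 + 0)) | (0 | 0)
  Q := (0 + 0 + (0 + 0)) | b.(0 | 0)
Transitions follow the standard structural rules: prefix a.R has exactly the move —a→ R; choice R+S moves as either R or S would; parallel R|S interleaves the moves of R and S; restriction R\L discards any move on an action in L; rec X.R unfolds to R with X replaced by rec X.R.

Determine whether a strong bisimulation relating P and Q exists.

Reachable graph of P (1 states):
  m0 = (0 + 0 + (0 + 0)) | (0 | 0) ⊢ (no moves)
Reachable graph of Q (2 states):
  n0 = (0 + 0 + (0 + 0)) | b.(0 | 0) ⊢ =b=> n1
  n1 = (0 + 0 + (0 + 0)) | (0 | 0) ⊢ (no moves)
Partition-refinement fixed point:
  B0 = {m0, n1}
  B1 = {n0}
m0 ∈ B0, n0 ∈ B1 → different blocks

not bisimilar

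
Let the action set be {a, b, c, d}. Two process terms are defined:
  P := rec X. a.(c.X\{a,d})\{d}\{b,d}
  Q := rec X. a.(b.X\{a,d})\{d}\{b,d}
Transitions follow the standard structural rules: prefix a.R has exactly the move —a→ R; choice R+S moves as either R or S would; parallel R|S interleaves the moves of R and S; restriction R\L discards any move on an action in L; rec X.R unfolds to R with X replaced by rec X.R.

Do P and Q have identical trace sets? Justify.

LTS(P): 3 reachable states
  p0 = rec X. a.(c.X\{a,d})\{d}\{b,d} | —a→ p1
  p1 = (c.(rec X. a.(c.X\{a,d})\{d}\{b,d})\{a,d})\{d}\{b,d} | —c→ p2
  p2 = (rec X. a.(c.X\{a,d})\{d}\{b,d})\{a,d}\{d}\{b,d} | ∅
LTS(Q): 2 reachable states
  q0 = rec X. a.(b.X\{a,d})\{d}\{b,d} | —a→ q1
  q1 = (b.(rec X. a.(b.X\{a,d})\{d}\{b,d})\{a,d})\{d}\{b,d} | ∅
Executing ac from P (initial set {p0}):
  step 1 (a): {p1}
  step 2 (c): {p2}
  P completes σ.
Executing ac from Q (initial set {q0}):
  step 1 (a): {q1}
  step 2 (c): ∅ (Q stuck)

traces(P) ≠ traces(Q) — witness ⟨ac⟩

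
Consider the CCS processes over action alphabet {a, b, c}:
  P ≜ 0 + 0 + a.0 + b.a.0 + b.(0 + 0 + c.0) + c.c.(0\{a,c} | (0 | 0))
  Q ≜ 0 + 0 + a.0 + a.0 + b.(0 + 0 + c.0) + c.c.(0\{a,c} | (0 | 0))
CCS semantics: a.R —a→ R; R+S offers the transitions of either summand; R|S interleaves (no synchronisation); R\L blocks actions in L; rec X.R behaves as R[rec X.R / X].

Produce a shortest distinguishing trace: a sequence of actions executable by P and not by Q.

ba

Reachable graph of P (6 states):
  s0 = 0 + 0 + a.0 + b.a.0 + b.(0 + 0 + c.0) + c.c.(0\{a,c} | (0 | 0)) has moves ··a··> s1, ··b··> s2, ··b··> s3, ··c··> s4
  s1 = 0 has moves deadlocked
  s2 = 0 + 0 + c.0 has moves ··c··> s1
  s3 = a.0 has moves ··a··> s1
  s4 = c.(0\{a,c} | (0 | 0)) has moves ··c··> s5
  s5 = 0\{a,c} | (0 | 0) has moves deadlocked
Reachable graph of Q (5 states):
  t0 = 0 + 0 + a.0 + a.0 + b.(0 + 0 + c.0) + c.c.(0\{a,c} | (0 | 0)) has moves ··a··> t1, ··b··> t2, ··c··> t3
  t1 = 0 has moves deadlocked
  t2 = 0 + 0 + c.0 has moves ··c··> t1
  t3 = c.(0\{a,c} | (0 | 0)) has moves ··c··> t4
  t4 = 0\{a,c} | (0 | 0) has moves deadlocked
Trace ⟨ba⟩ through P, begin at {s0}:
  after b @ step 1: {s2, s3}
  after a @ step 2: {s1}
  — P admits the full trace.
Trace ⟨ba⟩ through Q, begin at {t0}:
  after b @ step 1: {t2}
  after a @ step 2: no successor for Q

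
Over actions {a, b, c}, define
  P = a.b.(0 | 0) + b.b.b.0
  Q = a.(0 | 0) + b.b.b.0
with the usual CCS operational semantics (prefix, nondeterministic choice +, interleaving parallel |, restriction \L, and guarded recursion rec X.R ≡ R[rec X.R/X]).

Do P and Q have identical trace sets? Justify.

LTS(P): 6 reachable states
  m0 = a.b.(0 | 0) + b.b.b.0 has moves -a-> m1, -b-> m2
  m1 = b.(0 | 0) has moves -b-> m3
  m2 = b.b.0 has moves -b-> m4
  m3 = 0 | 0 has moves ∅
  m4 = b.0 has moves -b-> m5
  m5 = 0 has moves ∅
LTS(Q): 5 reachable states
  n0 = a.(0 | 0) + b.b.b.0 has moves -a-> n1, -b-> n2
  n1 = 0 | 0 has moves ∅
  n2 = b.b.0 has moves -b-> n3
  n3 = b.0 has moves -b-> n4
  n4 = 0 has moves ∅
Trace ⟨ab⟩ through P, begin at {m0}:
  [1] a ⇒ {m1}
  [2] b ⇒ {m3}
  — P admits the full trace.
Trace ⟨ab⟩ through Q, begin at {n0}:
  [1] a ⇒ {n1}
  [2] b ⇒ no successor for Q

NO — witness ⟨ab⟩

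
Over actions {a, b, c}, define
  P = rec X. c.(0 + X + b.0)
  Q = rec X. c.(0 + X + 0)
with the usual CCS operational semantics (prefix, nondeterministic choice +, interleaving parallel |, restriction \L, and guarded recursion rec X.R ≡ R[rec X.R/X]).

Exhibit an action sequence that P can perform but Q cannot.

P's transition system — 3 states:
  s0 = rec X. c.(0 + X + b.0) → —c→ s1
  s1 = 0 + (rec X. c.(0 + X + b.0)) + b.0 → —b→ s2, —c→ s1
  s2 = 0 → ·
Q's transition system — 2 states:
  t0 = rec X. c.(0 + X + 0) → —c→ t1
  t1 = 0 + (rec X. c.(0 + X + 0)) + 0 → —c→ t1
Run σ = ⟨cb⟩ on P: start {s0}
  after c @ step 1: {s1}
  after b @ step 2: {s2}
  ✓ P
Run σ = ⟨cb⟩ on Q: start {t0}
  after c @ step 1: {t1}
  after b @ step 2: ∅ (Q stuck)

cb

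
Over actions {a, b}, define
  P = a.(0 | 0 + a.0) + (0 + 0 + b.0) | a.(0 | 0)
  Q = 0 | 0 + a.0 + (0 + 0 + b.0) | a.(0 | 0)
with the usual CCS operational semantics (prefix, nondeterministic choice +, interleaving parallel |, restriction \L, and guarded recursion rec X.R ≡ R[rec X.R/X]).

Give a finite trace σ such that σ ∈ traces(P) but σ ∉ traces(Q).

P's transition system — 6 states:
  m0 = a.(0 | 0 + a.0) + (0 + 0 + b.0) | a.(0 | 0) :: ··a··> m1, ··a··> m2, ··b··> m3
  m1 = (0 + 0 + b.0) | (0 | 0) :: ··b··> m4
  m2 = 0 | 0 + a.0 :: ··a··> m5
  m3 = 0 | a.(0 | 0) :: ··a··> m4
  m4 = 0 | (0 | 0) :: (no moves)
  m5 = 0 :: (no moves)
Q's transition system — 5 states:
  n0 = 0 | 0 + a.0 + (0 + 0 + b.0) | a.(0 | 0) :: ··a··> n1, ··a··> n2, ··b··> n3
  n1 = (0 + 0 + b.0) | (0 | 0) :: ··b··> n4
  n2 = 0 :: (no moves)
  n3 = 0 | a.(0 | 0) :: ··a··> n4
  n4 = 0 | (0 | 0) :: (no moves)
Executing aa from P (initial set {m0}):
  step 1 (a): {m1, m2}
  step 2 (a): {m5}
  — P admits the full trace.
Executing aa from Q (initial set {n0}):
  step 1 (a): {n1, n2}
  step 2 (a): ∅  — Q cannot continue

aa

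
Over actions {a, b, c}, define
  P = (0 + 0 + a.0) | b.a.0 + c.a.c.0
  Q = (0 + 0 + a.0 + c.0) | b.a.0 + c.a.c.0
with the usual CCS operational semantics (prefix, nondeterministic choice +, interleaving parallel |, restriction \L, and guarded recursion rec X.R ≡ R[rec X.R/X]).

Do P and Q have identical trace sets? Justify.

traces(P) ≠ traces(Q) — witness ⟨bc⟩

Reachable graph of P (9 states):
  u0 = (0 + 0 + a.0) | b.a.0 + c.a.c.0 ⊢ -a-> u1, -b-> u2, -c-> u3
  u1 = 0 | b.a.0 ⊢ -b-> u4
  u2 = (0 + 0 + a.0) | a.0 ⊢ -a-> u4, -a-> u5
  u3 = a.c.0 ⊢ -a-> u6
  u4 = 0 | a.0 ⊢ -a-> u7
  u5 = (0 + 0 + a.0) | 0 ⊢ -a-> u7
  u6 = c.0 ⊢ -c-> u8
  u7 = 0 | 0 ⊢ ·
  u8 = 0 ⊢ ·
Reachable graph of Q (9 states):
  v0 = (0 + 0 + a.0 + c.0) | b.a.0 + c.a.c.0 ⊢ -a-> v1, -b-> v2, -c-> v1, -c-> v3
  v1 = 0 | b.a.0 ⊢ -b-> v4
  v2 = (0 + 0 + a.0 + c.0) | a.0 ⊢ -a-> v4, -a-> v5, -c-> v4
  v3 = a.c.0 ⊢ -a-> v6
  v4 = 0 | a.0 ⊢ -a-> v7
  v5 = (0 + 0 + a.0 + c.0) | 0 ⊢ -a-> v7, -c-> v7
  v6 = c.0 ⊢ -c-> v8
  v7 = 0 | 0 ⊢ ·
  v8 = 0 ⊢ ·
Executing bc from Q (initial set {v0}):
  after b @ step 1: {v2}
  after c @ step 2: {v4}
  ✓ Q
Executing bc from P (initial set {u0}):
  after b @ step 1: {u2}
  after c @ step 2: ∅  — P cannot continue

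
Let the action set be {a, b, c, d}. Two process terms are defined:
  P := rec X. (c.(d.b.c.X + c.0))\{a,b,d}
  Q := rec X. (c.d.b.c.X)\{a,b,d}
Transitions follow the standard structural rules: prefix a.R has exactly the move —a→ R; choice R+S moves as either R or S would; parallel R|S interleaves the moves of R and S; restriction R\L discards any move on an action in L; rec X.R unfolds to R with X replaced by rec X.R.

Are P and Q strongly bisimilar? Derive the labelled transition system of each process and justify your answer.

Reachable graph of P (3 states):
  m0 = rec X. (c.(d.b.c.X + c.0))\{a,b,d} has moves ··c··> m1
  m1 = (d.b.c.(rec X. (c.(d.b.c.X + c.0))\{a,b,d}) + c.0)\{a,b,d} has moves ··c··> m2
  m2 = 0\{a,b,d} has moves deadlocked
Reachable graph of Q (2 states):
  n0 = rec X. (c.d.b.c.X)\{a,b,d} has moves ··c··> n1
  n1 = (d.b.c.(rec X. (c.d.b.c.X)\{a,b,d}))\{a,b,d} has moves deadlocked
Coarsest stable partition (strong bisimilarity classes):
  B0 = {m0}
  B1 = {m1, n0}
  B2 = {m2, n1}
m0 ∈ B0, n0 ∈ B1 → different blocks

P ≁ Q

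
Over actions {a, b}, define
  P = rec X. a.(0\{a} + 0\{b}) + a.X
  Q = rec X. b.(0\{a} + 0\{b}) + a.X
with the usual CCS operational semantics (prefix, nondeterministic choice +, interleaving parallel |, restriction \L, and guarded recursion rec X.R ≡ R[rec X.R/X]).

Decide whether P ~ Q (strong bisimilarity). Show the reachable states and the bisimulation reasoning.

Reachable graph of P (2 states):
  s0 = rec X. a.(0\{a} + 0\{b}) + a.X has moves ··a··> s0, ··a··> s1
  s1 = 0\{a} + 0\{b} has moves (no moves)
Reachable graph of Q (2 states):
  t0 = rec X. b.(0\{a} + 0\{b}) + a.X has moves ··a··> t0, ··b··> t1
  t1 = 0\{a} + 0\{b} has moves (no moves)
Coarsest stable partition (strong bisimilarity classes):
  B0 = {s0}
  B1 = {s1, t1}
  B2 = {t0}
s0 ∈ B0, t0 ∈ B2 → different blocks

not bisimilar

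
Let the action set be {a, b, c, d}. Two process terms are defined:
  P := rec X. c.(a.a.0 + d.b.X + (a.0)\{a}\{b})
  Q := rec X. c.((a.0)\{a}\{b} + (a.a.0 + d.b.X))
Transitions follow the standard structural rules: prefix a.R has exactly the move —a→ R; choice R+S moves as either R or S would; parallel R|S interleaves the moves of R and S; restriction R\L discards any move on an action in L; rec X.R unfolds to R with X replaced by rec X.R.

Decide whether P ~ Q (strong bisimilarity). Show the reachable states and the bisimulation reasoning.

Reachable graph of P (5 states):
  m0 = rec X. c.(a.a.0 + d.b.X + (a.0)\{a}\{b}) | —c→ m1
  m1 = a.a.0 + d.b.(rec X. c.(a.a.0 + d.b.X + (a.0)\{a}\{b})) + (a.0)\{a}\{b} | —a→ m2, —d→ m3
  m2 = a.0 | —a→ m4
  m3 = b.(rec X. c.(a.a.0 + d.b.X + (a.0)\{a}\{b})) | —b→ m0
  m4 = 0 | deadlocked
Reachable graph of Q (5 states):
  n0 = rec X. c.((a.0)\{a}\{b} + (a.a.0 + d.b.X)) | —c→ n1
  n1 = (a.0)\{a}\{b} + (a.a.0 + d.b.(rec X. c.((a.0)\{a}\{b} + (a.a.0 + d.b.X)))) | —a→ n2, —d→ n3
  n2 = a.0 | —a→ n4
  n3 = b.(rec X. c.((a.0)\{a}\{b} + (a.a.0 + d.b.X))) | —b→ n0
  n4 = 0 | deadlocked
Bisimilarity quotient blocks:
  B0 = {m0, n0}
  B1 = {m1, n1}
  B2 = {m3, n3}
  B3 = {m2, n2}
  B4 = {m4, n4}
m0 ∈ B0, n0 ∈ B0 → same block

bisimilar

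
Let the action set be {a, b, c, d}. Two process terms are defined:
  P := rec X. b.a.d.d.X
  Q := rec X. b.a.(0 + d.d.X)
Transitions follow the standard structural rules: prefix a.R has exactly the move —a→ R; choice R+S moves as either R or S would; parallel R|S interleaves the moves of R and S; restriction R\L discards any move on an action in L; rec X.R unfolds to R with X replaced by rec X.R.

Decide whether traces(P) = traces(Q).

traces(P) = traces(Q)

LTS(P): 4 reachable states
  s0 = rec X. b.a.d.d.X → —b→ s1
  s1 = a.d.d.(rec X. b.a.d.d.X) → —a→ s2
  s2 = d.d.(rec X. b.a.d.d.X) → —d→ s3
  s3 = d.(rec X. b.a.d.d.X) → —d→ s0
LTS(Q): 4 reachable states
  t0 = rec X. b.a.(0 + d.d.X) → —b→ t1
  t1 = a.(0 + d.d.(rec X. b.a.(0 + d.d.X))) → —a→ t2
  t2 = 0 + d.d.(rec X. b.a.(0 + d.d.X)) → —d→ t3
  t3 = d.(rec X. b.a.(0 + d.d.X)) → —d→ t0
Partition-refinement fixed point:
  B0 = {s0, t0}
  B1 = {s1, t1}
  B2 = {s2, t2}
  B3 = {s3, t3}
s0 ∈ B0, t0 ∈ B0 → same block
Bisimilar ⇒ trace-equivalent.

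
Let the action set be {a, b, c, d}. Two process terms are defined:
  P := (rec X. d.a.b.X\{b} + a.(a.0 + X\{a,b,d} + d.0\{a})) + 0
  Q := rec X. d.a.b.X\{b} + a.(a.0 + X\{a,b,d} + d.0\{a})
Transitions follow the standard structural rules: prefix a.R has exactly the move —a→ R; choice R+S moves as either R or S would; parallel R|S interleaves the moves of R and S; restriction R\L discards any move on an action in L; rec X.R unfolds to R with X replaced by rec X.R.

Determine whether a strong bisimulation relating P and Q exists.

bisimilar

Reachable graph of P (12 states):
  p0 = (rec X. d.a.b.X\{b} + a.(a.0 + X\{a,b,d} + d.0\{a})) + 0 ⊢ -a-> p1, -d-> p2
  p1 = a.0 + (rec X. d.a.b.X\{b} + a.(a.0 + X\{a,b,d} + d.0\{a}))\{a,b,d} + d.0\{a} ⊢ -a-> p3, -d-> p4
  p2 = a.b.(rec X. d.a.b.X\{b} + a.(a.0 + X\{a,b,d} + d.0\{a}))\{b} ⊢ -a-> p5
  p3 = 0 ⊢ stopped
  p4 = 0\{a} ⊢ stopped
  p5 = b.(rec X. d.a.b.X\{b} + a.(a.0 + X\{a,b,d} + d.0\{a}))\{b} ⊢ -b-> p6
  p6 = (rec X. d.a.b.X\{b} + a.(a.0 + X\{a,b,d} + d.0\{a}))\{b} ⊢ -a-> p7, -d-> p8
  p7 = (a.0 + (rec X. d.a.b.X\{b} + a.(a.0 + X\{a,b,d} + d.0\{a}))\{a,b,d} + d.0\{a})\{b} ⊢ -a-> p9, -d-> p10
  p8 = (a.b.(rec X. d.a.b.X\{b} + a.(a.0 + X\{a,b,d} + d.0\{a}))\{b})\{b} ⊢ -a-> p11
  p9 = 0\{b} ⊢ stopped
  p10 = 0\{a}\{b} ⊢ stopped
  p11 = (b.(rec X. d.a.b.X\{b} + a.(a.0 + X\{a,b,d} + d.0\{a}))\{b})\{b} ⊢ stopped
Reachable graph of Q (12 states):
  q0 = rec X. d.a.b.X\{b} + a.(a.0 + X\{a,b,d} + d.0\{a}) ⊢ -a-> q1, -d-> q2
  q1 = a.0 + (rec X. d.a.b.X\{b} + a.(a.0 + X\{a,b,d} + d.0\{a}))\{a,b,d} + d.0\{a} ⊢ -a-> q3, -d-> q4
  q2 = a.b.(rec X. d.a.b.X\{b} + a.(a.0 + X\{a,b,d} + d.0\{a}))\{b} ⊢ -a-> q5
  q3 = 0 ⊢ stopped
  q4 = 0\{a} ⊢ stopped
  q5 = b.(rec X. d.a.b.X\{b} + a.(a.0 + X\{a,b,d} + d.0\{a}))\{b} ⊢ -b-> q6
  q6 = (rec X. d.a.b.X\{b} + a.(a.0 + X\{a,b,d} + d.0\{a}))\{b} ⊢ -a-> q7, -d-> q8
  q7 = (a.0 + (rec X. d.a.b.X\{b} + a.(a.0 + X\{a,b,d} + d.0\{a}))\{a,b,d} + d.0\{a})\{b} ⊢ -a-> q9, -d-> q10
  q8 = (a.b.(rec X. d.a.b.X\{b} + a.(a.0 + X\{a,b,d} + d.0\{a}))\{b})\{b} ⊢ -a-> q11
  q9 = 0\{b} ⊢ stopped
  q10 = 0\{a}\{b} ⊢ stopped
  q11 = (b.(rec X. d.a.b.X\{b} + a.(a.0 + X\{a,b,d} + d.0\{a}))\{b})\{b} ⊢ stopped
Partition-refinement fixed point:
  B0 = {p0, q0}
  B1 = {p2, q2}
  B2 = {p5, q5}
  B3 = {p6, q6}
  B4 = {p1, p7, q1, q7}
  B5 = {p10, p11, p3, p4, p9, q10, q11, q3, q4, q9}
  B6 = {p8, q8}
p0 ∈ B0, q0 ∈ B0 → same block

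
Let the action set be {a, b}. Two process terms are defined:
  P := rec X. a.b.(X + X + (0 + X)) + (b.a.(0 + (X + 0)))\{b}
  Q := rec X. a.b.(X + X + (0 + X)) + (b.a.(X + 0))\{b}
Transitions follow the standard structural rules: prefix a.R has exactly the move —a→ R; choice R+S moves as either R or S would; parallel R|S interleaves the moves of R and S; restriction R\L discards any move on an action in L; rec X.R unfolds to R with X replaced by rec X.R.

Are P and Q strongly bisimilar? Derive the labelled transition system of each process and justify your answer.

bisimilar

LTS(P): 3 reachable states
  p0 = rec X. a.b.(X + X + (0 + X)) + (b.a.(0 + (X + 0)))\{b} :: ··a··> p1
  p1 = b.((rec X. a.b.(X + X + (0 + X)) + (b.a.(0 + (X + 0)))\{b}) + (rec X. a.b.(X + X + (0 + X)) + (b.a.(0 + (X + 0)))\{b}) + (0 + (rec X. a.b.(X + X + (0 + X)) + (b.a.(0 + (X + 0)))\{b}))) :: ··b··> p2
  p2 = (rec X. a.b.(X + X + (0 + X)) + (b.a.(0 + (X + 0)))\{b}) + (rec X. a.b.(X + X + (0 + X)) + (b.a.(0 + (X + 0)))\{b}) + (0 + (rec X. a.b.(X + X + (0 + X)) + (b.a.(0 + (X + 0)))\{b})) :: ··a··> p1
LTS(Q): 3 reachable states
  q0 = rec X. a.b.(X + X + (0 + X)) + (b.a.(X + 0))\{b} :: ··a··> q1
  q1 = b.((rec X. a.b.(X + X + (0 + X)) + (b.a.(X + 0))\{b}) + (rec X. a.b.(X + X + (0 + X)) + (b.a.(X + 0))\{b}) + (0 + (rec X. a.b.(X + X + (0 + X)) + (b.a.(X + 0))\{b}))) :: ··b··> q2
  q2 = (rec X. a.b.(X + X + (0 + X)) + (b.a.(X + 0))\{b}) + (rec X. a.b.(X + X + (0 + X)) + (b.a.(X + 0))\{b}) + (0 + (rec X. a.b.(X + X + (0 + X)) + (b.a.(X + 0))\{b})) :: ··a··> q1
Coarsest stable partition (strong bisimilarity classes):
  B0 = {p0, p2, q0, q2}
  B1 = {p1, q1}
p0 ∈ B0, q0 ∈ B0 → same block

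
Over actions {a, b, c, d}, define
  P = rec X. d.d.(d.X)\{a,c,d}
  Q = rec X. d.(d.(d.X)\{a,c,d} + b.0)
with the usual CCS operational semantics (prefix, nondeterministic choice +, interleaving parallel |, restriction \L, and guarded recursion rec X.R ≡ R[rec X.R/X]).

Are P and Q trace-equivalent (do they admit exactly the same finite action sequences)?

NO — witness ⟨db⟩

Reachable graph of P (3 states):
  m0 = rec X. d.d.(d.X)\{a,c,d} :: -d-> m1
  m1 = d.(d.(rec X. d.d.(d.X)\{a,c,d}))\{a,c,d} :: -d-> m2
  m2 = (d.(rec X. d.d.(d.X)\{a,c,d}))\{a,c,d} :: stopped
Reachable graph of Q (4 states):
  n0 = rec X. d.(d.(d.X)\{a,c,d} + b.0) :: -d-> n1
  n1 = d.(d.(rec X. d.(d.(d.X)\{a,c,d} + b.0)))\{a,c,d} + b.0 :: -b-> n2, -d-> n3
  n2 = 0 :: stopped
  n3 = (d.(rec X. d.(d.(d.X)\{a,c,d} + b.0)))\{a,c,d} :: stopped
Executing db from Q (initial set {n0}):
  step 1 (d): {n1}
  step 2 (b): {n2}
  — Q admits the full trace.
Executing db from P (initial set {m0}):
  step 1 (d): {m1}
  step 2 (b): ∅ (P stuck)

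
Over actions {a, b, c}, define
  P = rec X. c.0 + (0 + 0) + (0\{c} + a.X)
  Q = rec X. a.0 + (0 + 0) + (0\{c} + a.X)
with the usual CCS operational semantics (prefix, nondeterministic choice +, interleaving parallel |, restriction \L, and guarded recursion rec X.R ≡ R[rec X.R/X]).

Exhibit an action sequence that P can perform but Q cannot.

P's transition system — 2 states:
  u0 = rec X. c.0 + (0 + 0) + (0\{c} + a.X) → ··a··> u0, ··c··> u1
  u1 = 0 → ·
Q's transition system — 2 states:
  v0 = rec X. a.0 + (0 + 0) + (0\{c} + a.X) → ··a··> v0, ··a··> v1
  v1 = 0 → ·
Executing c from P (initial set {u0}):
  [1] c ⇒ {u1}
  P completes σ.
Executing c from Q (initial set {v0}):
  [1] c ⇒ ∅  — Q cannot continue

c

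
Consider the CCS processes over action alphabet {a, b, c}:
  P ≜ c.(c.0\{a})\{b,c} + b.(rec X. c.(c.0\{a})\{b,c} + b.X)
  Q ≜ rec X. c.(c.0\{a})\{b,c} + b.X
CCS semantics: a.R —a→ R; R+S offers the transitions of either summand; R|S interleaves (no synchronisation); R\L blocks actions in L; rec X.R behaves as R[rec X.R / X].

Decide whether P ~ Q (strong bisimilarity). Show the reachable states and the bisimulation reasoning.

bisimilar

P's transition system — 3 states:
  u0 = c.(c.0\{a})\{b,c} + b.(rec X. c.(c.0\{a})\{b,c} + b.X) :: —b→ u1, —c→ u2
  u1 = rec X. c.(c.0\{a})\{b,c} + b.X :: —b→ u1, —c→ u2
  u2 = (c.0\{a})\{b,c} :: ∅
Q's transition system — 2 states:
  v0 = rec X. c.(c.0\{a})\{b,c} + b.X :: —b→ v0, —c→ v1
  v1 = (c.0\{a})\{b,c} :: ∅
Partition-refinement fixed point:
  B0 = {u0, u1, v0}
  B1 = {u2, v1}
u0 ∈ B0, v0 ∈ B0 → same block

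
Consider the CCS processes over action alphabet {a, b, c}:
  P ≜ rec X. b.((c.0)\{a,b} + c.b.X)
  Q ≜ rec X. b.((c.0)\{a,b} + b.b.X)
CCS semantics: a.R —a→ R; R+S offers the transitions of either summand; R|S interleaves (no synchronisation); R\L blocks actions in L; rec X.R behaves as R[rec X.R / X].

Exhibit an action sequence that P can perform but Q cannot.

bcb

P's transition system — 4 states:
  s0 = rec X. b.((c.0)\{a,b} + c.b.X) → ··b··> s1
  s1 = (c.0)\{a,b} + c.b.(rec X. b.((c.0)\{a,b} + c.b.X)) → ··c··> s2, ··c··> s3
  s2 = 0\{a,b} → (no moves)
  s3 = b.(rec X. b.((c.0)\{a,b} + c.b.X)) → ··b··> s0
Q's transition system — 4 states:
  t0 = rec X. b.((c.0)\{a,b} + b.b.X) → ··b··> t1
  t1 = (c.0)\{a,b} + b.b.(rec X. b.((c.0)\{a,b} + b.b.X)) → ··b··> t2, ··c··> t3
  t2 = b.(rec X. b.((c.0)\{a,b} + b.b.X)) → ··b··> t0
  t3 = 0\{a,b} → (no moves)
Executing bcb from P (initial set {s0}):
  step 1 (b): {s1}
  step 2 (c): {s2, s3}
  step 3 (b): {s0}
  — P admits the full trace.
Executing bcb from Q (initial set {t0}):
  step 1 (b): {t1}
  step 2 (c): {t3}
  step 3 (b): ∅  — Q cannot continue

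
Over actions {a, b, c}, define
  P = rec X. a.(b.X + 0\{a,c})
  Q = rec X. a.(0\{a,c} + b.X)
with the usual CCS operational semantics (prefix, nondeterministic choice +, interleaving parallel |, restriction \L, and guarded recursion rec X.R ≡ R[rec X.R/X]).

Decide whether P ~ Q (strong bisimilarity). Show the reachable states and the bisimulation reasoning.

bisimilar

Reachable graph of P (2 states):
  u0 = rec X. a.(b.X + 0\{a,c}) ⊢ —a→ u1
  u1 = b.(rec X. a.(b.X + 0\{a,c})) + 0\{a,c} ⊢ —b→ u0
Reachable graph of Q (2 states):
  v0 = rec X. a.(0\{a,c} + b.X) ⊢ —a→ v1
  v1 = 0\{a,c} + b.(rec X. a.(0\{a,c} + b.X)) ⊢ —b→ v0
Coarsest stable partition (strong bisimilarity classes):
  B0 = {u0, v0}
  B1 = {u1, v1}
u0 ∈ B0, v0 ∈ B0 → same block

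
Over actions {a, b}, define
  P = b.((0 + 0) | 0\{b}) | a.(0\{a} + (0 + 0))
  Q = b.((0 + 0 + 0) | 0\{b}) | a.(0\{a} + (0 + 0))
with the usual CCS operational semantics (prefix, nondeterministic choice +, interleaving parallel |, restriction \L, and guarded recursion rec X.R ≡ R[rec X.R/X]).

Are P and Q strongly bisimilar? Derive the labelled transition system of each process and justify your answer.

YES

LTS(P): 4 reachable states
  s0 = b.((0 + 0) | 0\{b}) | a.(0\{a} + (0 + 0)) | ··a··> s1, ··b··> s2
  s1 = b.((0 + 0) | 0\{b}) | (0\{a} + (0 + 0)) | ··b··> s3
  s2 = (0 + 0) | 0\{b} | a.(0\{a} + (0 + 0)) | ··a··> s3
  s3 = (0 + 0) | 0\{b} | (0\{a} + (0 + 0)) | ·
LTS(Q): 4 reachable states
  t0 = b.((0 + 0 + 0) | 0\{b}) | a.(0\{a} + (0 + 0)) | ··a··> t1, ··b··> t2
  t1 = b.((0 + 0 + 0) | 0\{b}) | (0\{a} + (0 + 0)) | ··b··> t3
  t2 = (0 + 0 + 0) | 0\{b} | a.(0\{a} + (0 + 0)) | ··a··> t3
  t3 = (0 + 0 + 0) | 0\{b} | (0\{a} + (0 + 0)) | ·
Partition-refinement fixed point:
  B0 = {s0, t0}
  B1 = {s2, t2}
  B2 = {s3, t3}
  B3 = {s1, t1}
s0 ∈ B0, t0 ∈ B0 → same block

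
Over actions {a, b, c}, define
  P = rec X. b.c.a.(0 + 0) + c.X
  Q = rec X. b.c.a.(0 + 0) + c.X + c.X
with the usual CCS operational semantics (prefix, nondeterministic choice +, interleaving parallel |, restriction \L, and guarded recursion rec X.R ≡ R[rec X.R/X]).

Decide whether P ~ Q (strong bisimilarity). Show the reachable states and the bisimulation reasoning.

LTS(P): 4 reachable states
  m0 = rec X. b.c.a.(0 + 0) + c.X → =b=> m1, =c=> m0
  m1 = c.a.(0 + 0) → =c=> m2
  m2 = a.(0 + 0) → =a=> m3
  m3 = 0 + 0 → deadlocked
LTS(Q): 4 reachable states
  n0 = rec X. b.c.a.(0 + 0) + c.X + c.X → =b=> n1, =c=> n0
  n1 = c.a.(0 + 0) → =c=> n2
  n2 = a.(0 + 0) → =a=> n3
  n3 = 0 + 0 → deadlocked
Coarsest stable partition (strong bisimilarity classes):
  B0 = {m0, n0}
  B1 = {m1, n1}
  B2 = {m2, n2}
  B3 = {m3, n3}
m0 ∈ B0, n0 ∈ B0 → same block

bisimilar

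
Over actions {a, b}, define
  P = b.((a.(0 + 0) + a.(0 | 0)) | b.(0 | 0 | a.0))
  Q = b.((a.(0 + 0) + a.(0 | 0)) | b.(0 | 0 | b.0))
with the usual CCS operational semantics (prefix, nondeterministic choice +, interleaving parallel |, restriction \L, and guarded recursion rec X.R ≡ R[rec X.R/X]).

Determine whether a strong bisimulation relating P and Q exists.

NO

Reachable graph of P (10 states):
  u0 = b.((a.(0 + 0) + a.(0 | 0)) | b.(0 | 0 | a.0)) | -b-> u1
  u1 = (a.(0 + 0) + a.(0 | 0)) | b.(0 | 0 | a.0) | -a-> u2, -a-> u3, -b-> u4
  u2 = (0 + 0) | b.(0 | 0 | a.0) | -b-> u5
  u3 = 0 | 0 | b.(0 | 0 | a.0) | -b-> u6
  u4 = (a.(0 + 0) + a.(0 | 0)) | (0 | 0 | a.0) | -a-> u5, -a-> u6, -a-> u7
  u5 = (0 + 0) | (0 | 0 | a.0) | -a-> u8
  u6 = 0 | 0 | (0 | 0 | a.0) | -a-> u9
  u7 = (a.(0 + 0) + a.(0 | 0)) | (0 | 0 | 0) | -a-> u8, -a-> u9
  u8 = (0 + 0) | (0 | 0 | 0) | ·
  u9 = 0 | 0 | (0 | 0 | 0) | ·
Reachable graph of Q (10 states):
  v0 = b.((a.(0 + 0) + a.(0 | 0)) | b.(0 | 0 | b.0)) | -b-> v1
  v1 = (a.(0 + 0) + a.(0 | 0)) | b.(0 | 0 | b.0) | -a-> v2, -a-> v3, -b-> v4
  v2 = (0 + 0) | b.(0 | 0 | b.0) | -b-> v5
  v3 = 0 | 0 | b.(0 | 0 | b.0) | -b-> v6
  v4 = (a.(0 + 0) + a.(0 | 0)) | (0 | 0 | b.0) | -a-> v5, -a-> v6, -b-> v7
  v5 = (0 + 0) | (0 | 0 | b.0) | -b-> v8
  v6 = 0 | 0 | (0 | 0 | b.0) | -b-> v9
  v7 = (a.(0 + 0) + a.(0 | 0)) | (0 | 0 | 0) | -a-> v8, -a-> v9
  v8 = (0 + 0) | (0 | 0 | 0) | ·
  v9 = 0 | 0 | (0 | 0 | 0) | ·
Bisimilarity quotient blocks:
  B0 = {u0}
  B1 = {u1}
  B2 = {u4}
  B3 = {u5, u6, u7, v7}
  B4 = {u8, u9, v8, v9}
  B5 = {u2, u3}
  B6 = {v0}
  B7 = {v1}
  B8 = {v2, v3}
  B9 = {v5, v6}
  B10 = {v4}
u0 ∈ B0, v0 ∈ B6 → different blocks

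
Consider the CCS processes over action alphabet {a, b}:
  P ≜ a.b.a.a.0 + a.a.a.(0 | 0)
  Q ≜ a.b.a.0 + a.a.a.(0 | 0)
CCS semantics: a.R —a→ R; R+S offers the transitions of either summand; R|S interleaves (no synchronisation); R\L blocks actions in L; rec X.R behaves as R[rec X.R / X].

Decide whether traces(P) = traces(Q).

trace-distinct — witness ⟨abaa⟩

Reachable graph of P (8 states):
  s0 = a.b.a.a.0 + a.a.a.(0 | 0) has moves ··a··> s1, ··a··> s2
  s1 = a.a.(0 | 0) has moves ··a··> s3
  s2 = b.a.a.0 has moves ··b··> s4
  s3 = a.(0 | 0) has moves ··a··> s5
  s4 = a.a.0 has moves ··a··> s6
  s5 = 0 | 0 has moves (no moves)
  s6 = a.0 has moves ··a··> s7
  s7 = 0 has moves (no moves)
Reachable graph of Q (7 states):
  t0 = a.b.a.0 + a.a.a.(0 | 0) has moves ··a··> t1, ··a··> t2
  t1 = a.a.(0 | 0) has moves ··a··> t3
  t2 = b.a.0 has moves ··b··> t4
  t3 = a.(0 | 0) has moves ··a··> t5
  t4 = a.0 has moves ··a··> t6
  t5 = 0 | 0 has moves (no moves)
  t6 = 0 has moves (no moves)
Run σ = ⟨abaa⟩ on P: start {s0}
  step 1 (a): {s1, s2}
  step 2 (b): {s4}
  step 3 (a): {s6}
  step 4 (a): {s7}
  ✓ P
Run σ = ⟨abaa⟩ on Q: start {t0}
  step 1 (a): {t1, t2}
  step 2 (b): {t4}
  step 3 (a): {t6}
  step 4 (a): ∅ (Q stuck)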